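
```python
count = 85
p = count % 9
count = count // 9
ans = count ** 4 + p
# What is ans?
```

Trace:
`count = 85` → count = 85
`p = count % 9` → p = 4
`count = count // 9` → count = 9
`ans = count ** 4 + p` → ans = 6565
So ans = 6565

Answer: 6565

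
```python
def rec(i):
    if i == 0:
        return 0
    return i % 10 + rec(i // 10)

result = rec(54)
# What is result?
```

Sum of digits of 54: 4 + 5 = 9

Answer: 9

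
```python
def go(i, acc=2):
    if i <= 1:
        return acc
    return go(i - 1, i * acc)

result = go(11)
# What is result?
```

Accumulator trace (n, acc): (11, 2) -> (10, 22) -> (9, 220) -> (8, 1980) -> (7, 15840) -> (6, 110880) -> (5, 665280) -> (4, 3326400) -> (3, 13305600) -> (2, 39916800) -> (1, 79833600) -> return 79833600

Answer: 79833600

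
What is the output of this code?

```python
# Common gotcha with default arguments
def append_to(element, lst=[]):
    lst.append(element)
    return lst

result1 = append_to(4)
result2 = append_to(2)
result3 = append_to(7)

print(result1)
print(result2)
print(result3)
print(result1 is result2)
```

Key concept: mutable default argument gotcha.
Step by step:
`result1 = append_to(4)` → result1 = [4]
`result2 = append_to(2)` → result1 = [4, 2] (same object as result2); result2 = [4, 2] (same object as result1)
`result3 = append_to(7)` → result1 = [4, 2, 7] (same object as result2, result3); result2 = [4, 2, 7] (same object as result1, result3); result3 = [4, 2, 7] (same object as result1, result2)
`print(result1)` → prints [4, 2, 7]
`print(result2)` → prints [4, 2, 7]
`print(result3)` → prints [4, 2, 7]
`print(result1 is result2)` → prints True

Answer:
[4, 2, 7]
[4, 2, 7]
[4, 2, 7]
True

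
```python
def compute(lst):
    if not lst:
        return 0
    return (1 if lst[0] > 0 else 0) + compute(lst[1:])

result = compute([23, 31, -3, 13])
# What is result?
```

Count of positive elements in [23, 31, -3, 13] = 3

Answer: 3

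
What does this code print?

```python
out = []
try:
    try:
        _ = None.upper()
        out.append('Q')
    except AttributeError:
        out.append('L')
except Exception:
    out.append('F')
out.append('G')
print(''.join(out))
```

Execution trace: 'L' (inner except AttributeError) → 'G' (after the try/except). Output: LG

Answer: LG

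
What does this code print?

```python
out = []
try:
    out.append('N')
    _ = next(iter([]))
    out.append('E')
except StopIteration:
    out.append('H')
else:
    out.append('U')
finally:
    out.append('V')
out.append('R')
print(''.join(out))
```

Execution trace: 'N' (try body) → 'H' (except StopIteration) → 'V' (finally) → 'R' (after the try/except). Output: NHVR

Answer: NHVR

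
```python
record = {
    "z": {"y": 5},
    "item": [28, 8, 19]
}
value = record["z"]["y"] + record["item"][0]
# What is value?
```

Trace:
`record = { ...` → record = {'z': {'y': 5}, 'item': [28, 8, 19]}
`value = record["z"]["y"] + record["item"][0]` → value = 33
So value = 33

Answer: 33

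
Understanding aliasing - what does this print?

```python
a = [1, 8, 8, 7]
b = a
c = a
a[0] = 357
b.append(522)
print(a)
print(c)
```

Key concept: multiple aliases.
Step by step:
`a = [1, 8, 8, 7]` → a = [1, 8, 8, 7]
`b = a` → b = [1, 8, 8, 7] (same object as a)
`c = a` → c = [1, 8, 8, 7] (same object as a, b)
`a[0] = 357` → a = [357, 8, 8, 7] (same object as b, c); b = [357, 8, 8, 7] (same object as a, c); c = [357, 8, 8, 7] (same object as a, b)
`b.append(522)` → a = [357, 8, 8, 7, 522] (same object as b, c); b = [357, 8, 8, 7, 522] (same object as a, c); c = [357, 8, 8, 7, 522] (same object as a, b)
`print(a)` → prints [357, 8, 8, 7, 522]
`print(c)` → prints [357, 8, 8, 7, 522]

Answer:
[357, 8, 8, 7, 522]
[357, 8, 8, 7, 522]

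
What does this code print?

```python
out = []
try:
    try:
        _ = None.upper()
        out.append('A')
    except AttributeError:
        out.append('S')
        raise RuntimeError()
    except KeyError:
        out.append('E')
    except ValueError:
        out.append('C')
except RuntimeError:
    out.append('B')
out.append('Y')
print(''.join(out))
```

Execution trace: 'S' (inner except AttributeError) → 'B' (outer except RuntimeError) → 'Y' (after the try/except). Output: SBY

Answer: SBY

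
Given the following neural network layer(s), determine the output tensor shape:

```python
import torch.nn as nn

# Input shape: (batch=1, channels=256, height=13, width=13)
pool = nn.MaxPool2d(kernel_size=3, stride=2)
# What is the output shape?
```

Input: (1, 256, 13, 13) -> Output: (1, 256, 6, 6)

Answer: (1, 256, 6, 6)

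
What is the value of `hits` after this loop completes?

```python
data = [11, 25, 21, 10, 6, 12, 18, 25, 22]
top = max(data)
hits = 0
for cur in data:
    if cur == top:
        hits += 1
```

Count of max value 25 in [11, 25, 21, 10, 6, 12, 18, 25, 22]
`hits` takes the values: 0 → 1 → 2

Answer: 2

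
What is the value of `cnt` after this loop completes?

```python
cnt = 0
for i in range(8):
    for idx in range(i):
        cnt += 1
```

Triangle number: 0+1+2+...+7
`cnt` takes the values: 0 → 1 → 2 → 3 → 4 → 5 → 6 → 7 → 8 → 9 → 10 → 11 → 12 → 13 → 14 → 15 → 16 → 17 → 18 → 19 → 20 → 21 → 22 → 23 → 24 → 25 → 26 → 27 → 28

Answer: 28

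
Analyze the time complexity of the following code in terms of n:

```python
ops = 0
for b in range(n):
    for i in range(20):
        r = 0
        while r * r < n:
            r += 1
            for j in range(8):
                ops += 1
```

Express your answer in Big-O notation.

Each loop level contributes: n × 1 × √n × 1. Multiplying the contributions gives O(n√n).

Answer: O(n√n)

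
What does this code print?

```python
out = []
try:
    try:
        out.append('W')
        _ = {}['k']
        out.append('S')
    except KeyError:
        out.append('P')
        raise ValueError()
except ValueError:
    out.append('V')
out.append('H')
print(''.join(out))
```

Execution trace: 'W' (inner try body) → 'P' (inner except KeyError) → 'V' (outer except ValueError) → 'H' (after the try/except). Output: WPVH

Answer: WPVH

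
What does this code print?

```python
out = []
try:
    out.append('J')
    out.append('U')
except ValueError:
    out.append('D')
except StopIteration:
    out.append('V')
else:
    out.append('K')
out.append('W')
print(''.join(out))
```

Execution trace: 'J' (try body) → 'U' (try body, no exception) → 'K' (else) → 'W' (after the try/except). Output: JUKW

Answer: JUKW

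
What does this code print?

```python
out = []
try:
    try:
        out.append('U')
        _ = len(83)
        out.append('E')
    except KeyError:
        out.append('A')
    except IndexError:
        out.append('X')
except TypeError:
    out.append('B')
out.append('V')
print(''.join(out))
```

Execution trace: 'U' (try body) → 'B' (outer except TypeError) → 'V' (after the try/except). Output: UBV

Answer: UBV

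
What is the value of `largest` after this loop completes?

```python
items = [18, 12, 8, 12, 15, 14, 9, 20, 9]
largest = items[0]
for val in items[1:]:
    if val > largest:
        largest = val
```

Maximum of [18, 12, 8, 12, 15, 14, 9, 20, 9]
`largest` takes the values: 18 → 20

Answer: 20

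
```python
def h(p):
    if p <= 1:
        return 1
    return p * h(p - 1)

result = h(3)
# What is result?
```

h(3) = 3 * 2 * 1 = 6

Answer: 6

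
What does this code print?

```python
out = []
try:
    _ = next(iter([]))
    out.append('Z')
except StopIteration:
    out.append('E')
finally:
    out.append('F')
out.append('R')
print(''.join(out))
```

Execution trace: 'E' (except StopIteration) → 'F' (finally) → 'R' (after the try/except). Output: EFR

Answer: EFR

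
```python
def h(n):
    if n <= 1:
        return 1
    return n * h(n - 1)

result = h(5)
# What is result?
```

h(5) = 5 * 4 * 3 * 2 * 1 = 120

Answer: 120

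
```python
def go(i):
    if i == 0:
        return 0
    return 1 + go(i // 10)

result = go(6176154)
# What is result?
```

Count of digits of 6176154: 7

Answer: 7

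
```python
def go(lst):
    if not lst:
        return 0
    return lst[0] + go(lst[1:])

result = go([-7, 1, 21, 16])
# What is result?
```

(-7) + 1 + 21 + 16 + 0 = 31

Answer: 31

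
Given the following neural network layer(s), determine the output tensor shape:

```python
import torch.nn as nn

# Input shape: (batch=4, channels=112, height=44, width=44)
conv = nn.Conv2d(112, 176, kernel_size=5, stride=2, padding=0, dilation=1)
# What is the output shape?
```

Input: (4, 112, 44, 44) -> Output: (4, 176, 20, 20)

Answer: (4, 176, 20, 20)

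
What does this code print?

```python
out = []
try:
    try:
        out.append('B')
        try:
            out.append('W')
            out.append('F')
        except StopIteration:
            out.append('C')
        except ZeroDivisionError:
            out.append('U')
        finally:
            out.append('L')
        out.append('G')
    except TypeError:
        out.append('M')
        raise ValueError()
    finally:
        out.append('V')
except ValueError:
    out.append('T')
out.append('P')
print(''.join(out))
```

Execution trace: 'B' (try body) → 'W' (inner try body) → 'F' (inner try body, no exception) → 'L' (inner finally) → 'G' (try body, no exception) → 'V' (finally) → 'P' (after the try/except). Output: BWFLGVP

Answer: BWFLGVP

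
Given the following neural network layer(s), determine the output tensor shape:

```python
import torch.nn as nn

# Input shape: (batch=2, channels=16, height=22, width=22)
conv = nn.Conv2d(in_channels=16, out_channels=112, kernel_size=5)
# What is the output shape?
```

Input: (2, 16, 22, 22) -> Output: (2, 112, 18, 18)

Answer: (2, 112, 18, 18)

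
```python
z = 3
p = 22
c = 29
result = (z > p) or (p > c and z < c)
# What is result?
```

Trace:
`z = 3` → z = 3
`p = 22` → p = 22
`c = 29` → c = 29
`result = (z > p) or (p > c and z < c)` → result = False
So result = False

Answer: False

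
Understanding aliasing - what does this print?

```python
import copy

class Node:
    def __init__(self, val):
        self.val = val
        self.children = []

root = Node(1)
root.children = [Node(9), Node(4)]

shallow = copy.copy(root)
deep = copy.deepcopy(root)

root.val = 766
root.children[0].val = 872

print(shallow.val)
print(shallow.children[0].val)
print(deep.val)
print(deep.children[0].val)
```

Key concept: deep copy with custom objects.
Step by step:
`root = Node(1)` → root = Node(val=1, children=[])
`root.children = [Node(9), Node(4)]` → root = Node(val=1, children=[Node(val=9, children=[]), Node(val=4, children=[])])
`shallow = copy.copy(root)` → shallow = Node(val=1, children=[Node(val=9, children=[]), Node(val=4, children=[])])
`deep = copy.deepcopy(root)` → deep = Node(val=1, children=[Node(val=9, children=[]), Node(val=4, children=[])])
`root.val = 766` → root = Node(val=766, children=[Node(val=9, children=[]), Node(val=4, children=[])])
`root.children[0].val = 872` → root = Node(val=766, children=[Node(val=872, children=[]), Node(val=4, children=[])]); shallow = Node(val=1, children=[Node(val=872, children=[]), Node(val=4, children=[])])
`print(shallow.val)` → prints 1
`print(shallow.children[0].val)` → prints 872
`print(deep.val)` → prints 1
`print(deep.children[0].val)` → prints 9

Answer:
1
872
1
9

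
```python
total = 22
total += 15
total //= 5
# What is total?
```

Trace:
`total = 22` → total = 22
`total += 15` → total = 37
`total //= 5` → total = 7
So total = 7

Answer: 7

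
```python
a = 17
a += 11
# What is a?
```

Trace:
`a = 17` → a = 17
`a += 11` → a = 28
So a = 28

Answer: 28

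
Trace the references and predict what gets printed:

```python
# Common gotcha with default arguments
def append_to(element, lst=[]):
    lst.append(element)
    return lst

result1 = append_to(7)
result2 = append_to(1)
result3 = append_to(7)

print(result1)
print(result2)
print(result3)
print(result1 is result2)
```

Key concept: mutable default argument gotcha.
Step by step:
`result1 = append_to(7)` → result1 = [7]
`result2 = append_to(1)` → result1 = [7, 1] (same object as result2); result2 = [7, 1] (same object as result1)
`result3 = append_to(7)` → result1 = [7, 1, 7] (same object as result2, result3); result2 = [7, 1, 7] (same object as result1, result3); result3 = [7, 1, 7] (same object as result1, result2)
`print(result1)` → prints [7, 1, 7]
`print(result2)` → prints [7, 1, 7]
`print(result3)` → prints [7, 1, 7]
`print(result1 is result2)` → prints True

Answer:
[7, 1, 7]
[7, 1, 7]
[7, 1, 7]
True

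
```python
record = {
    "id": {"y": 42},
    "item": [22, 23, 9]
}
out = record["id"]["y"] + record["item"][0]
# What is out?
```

Trace:
`record = { ...` → record = {'id': {'y': 42}, 'item': [22, 23, 9]}
`out = record["id"]["y"] + record["item"][0]` → out = 64
So out = 64

Answer: 64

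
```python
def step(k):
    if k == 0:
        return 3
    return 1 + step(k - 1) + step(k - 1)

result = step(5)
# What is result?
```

step(k) = 1 + 2·step(k-1), step(0)=3. Closed form: (3+1)·2^5 - 1 = 127.

Answer: 127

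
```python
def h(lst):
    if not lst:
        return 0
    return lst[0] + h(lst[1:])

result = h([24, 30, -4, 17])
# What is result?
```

24 + 30 + (-4) + 17 + 0 = 67

Answer: 67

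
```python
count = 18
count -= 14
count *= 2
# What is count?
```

Trace:
`count = 18` → count = 18
`count -= 14` → count = 4
`count *= 2` → count = 8
So count = 8

Answer: 8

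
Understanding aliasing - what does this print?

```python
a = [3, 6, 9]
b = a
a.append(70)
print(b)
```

Key concept: basic list aliasing.
Step by step:
`a = [3, 6, 9]` → a = [3, 6, 9]
`b = a` → b = [3, 6, 9] (same object as a)
`a.append(70)` → a = [3, 6, 9, 70] (same object as b); b = [3, 6, 9, 70] (same object as a)
`print(b)` → prints [3, 6, 9, 70]

Answer: [3, 6, 9, 70]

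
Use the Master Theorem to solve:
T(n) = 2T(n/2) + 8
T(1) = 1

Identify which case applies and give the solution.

a=2, b=2, f(n)=8. log_2(2) = 1. Since c=0 < 1, Case 1 applies: T(n) = Θ(n^log_b(a)) = O(n).

Answer: O(n) - Case 1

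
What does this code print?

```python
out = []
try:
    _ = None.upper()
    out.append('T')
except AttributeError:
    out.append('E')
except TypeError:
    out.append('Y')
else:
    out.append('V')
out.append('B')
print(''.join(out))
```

Execution trace: 'E' (except AttributeError) → 'B' (after the try/except). Output: EB

Answer: EB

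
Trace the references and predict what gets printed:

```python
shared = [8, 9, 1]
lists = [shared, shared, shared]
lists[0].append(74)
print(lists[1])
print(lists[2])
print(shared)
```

Key concept: list of same reference.
Step by step:
`shared = [8, 9, 1]` → shared = [8, 9, 1]
`lists = [shared, shared, shared]` → lists = [[8, 9, 1], [8, 9, 1], [8, 9, 1]]
`lists[0].append(74)` → shared = [8, 9, 1, 74]; lists = [[8, 9, 1, 74], [8, 9, 1, 74], [8, 9, 1, 74]]
`print(lists[1])` → prints [8, 9, 1, 74]
`print(lists[2])` → prints [8, 9, 1, 74]
`print(shared)` → prints [8, 9, 1, 74]

Answer:
[8, 9, 1, 74]
[8, 9, 1, 74]
[8, 9, 1, 74]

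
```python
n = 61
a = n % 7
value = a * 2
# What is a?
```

Trace:
`n = 61` → n = 61
`a = n % 7` → a = 5
`value = a * 2` → value = 10
So a = 5

Answer: 5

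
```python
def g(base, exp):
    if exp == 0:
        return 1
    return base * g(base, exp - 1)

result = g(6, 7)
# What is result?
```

g(6, 7) = 6 * 6 * 6 * 6 * 6 * 6 * 6 = 279936

Answer: 279936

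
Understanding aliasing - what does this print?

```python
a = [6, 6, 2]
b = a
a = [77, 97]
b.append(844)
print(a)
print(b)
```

Key concept: rebinding vs mutation: a is rebound to a new list, b still points at the original.
Step by step:
`a = [6, 6, 2]` → a = [6, 6, 2]
`b = a` → b = [6, 6, 2] (same object as a)
`a = [77, 97]` → a = [77, 97]
`b.append(844)` → b = [6, 6, 2, 844]
`print(a)` → prints [77, 97]
`print(b)` → prints [6, 6, 2, 844]

Answer:
[77, 97]
[6, 6, 2, 844]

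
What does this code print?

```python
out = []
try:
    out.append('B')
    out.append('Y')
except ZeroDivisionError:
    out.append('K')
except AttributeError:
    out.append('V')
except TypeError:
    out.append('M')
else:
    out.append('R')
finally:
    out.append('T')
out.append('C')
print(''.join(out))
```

Execution trace: 'B' (try body) → 'Y' (try body, no exception) → 'R' (else) → 'T' (finally) → 'C' (after the try/except). Output: BYRTC

Answer: BYRTC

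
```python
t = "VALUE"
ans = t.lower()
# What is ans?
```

Trace:
`t = "VALUE"` → t = 'VALUE'
`ans = t.lower()` → ans = 'value'
So ans = 'value'

Answer: 'value'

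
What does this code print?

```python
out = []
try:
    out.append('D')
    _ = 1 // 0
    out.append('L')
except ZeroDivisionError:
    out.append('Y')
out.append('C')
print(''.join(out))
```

Execution trace: 'D' (try body) → 'Y' (except ZeroDivisionError) → 'C' (after the try/except). Output: DYC

Answer: DYC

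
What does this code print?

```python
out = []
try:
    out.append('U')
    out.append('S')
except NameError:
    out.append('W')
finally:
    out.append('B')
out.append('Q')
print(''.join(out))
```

Execution trace: 'U' (try body) → 'S' (try body, no exception) → 'B' (finally) → 'Q' (after the try/except). Output: USBQ

Answer: USBQ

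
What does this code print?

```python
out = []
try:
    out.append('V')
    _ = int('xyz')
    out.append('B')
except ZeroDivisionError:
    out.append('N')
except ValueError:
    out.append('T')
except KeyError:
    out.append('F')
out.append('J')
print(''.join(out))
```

Execution trace: 'V' (try body) → 'T' (except ValueError) → 'J' (after the try/except). Output: VTJ

Answer: VTJ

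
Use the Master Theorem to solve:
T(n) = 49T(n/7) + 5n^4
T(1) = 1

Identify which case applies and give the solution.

a=49, b=7, f(n)=5n^4. log_7(49) = 2. Since c=4 > 2 and the regularity condition holds (49(n/7)^4 = (49/7^4)n^4 with 49/7^4 < 1), Case 3 applies: T(n) = Θ(f(n)) = O(n^4).

Answer: O(n^4) - Case 3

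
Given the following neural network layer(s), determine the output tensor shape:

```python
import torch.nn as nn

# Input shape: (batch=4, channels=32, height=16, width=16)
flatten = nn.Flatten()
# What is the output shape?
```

Input: (4, 32, 16, 16) -> Output: (4, 8192)

Answer: (4, 8192)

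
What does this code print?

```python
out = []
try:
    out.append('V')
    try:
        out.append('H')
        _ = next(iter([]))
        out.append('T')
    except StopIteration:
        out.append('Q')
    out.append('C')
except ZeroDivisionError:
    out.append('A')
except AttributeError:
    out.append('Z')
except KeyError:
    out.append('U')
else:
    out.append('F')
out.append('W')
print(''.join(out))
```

Execution trace: 'V' (try body) → 'H' (inner try body) → 'Q' (inner except StopIteration) → 'C' (try body, no exception) → 'F' (else) → 'W' (after the try/except). Output: VHQCFW

Answer: VHQCFW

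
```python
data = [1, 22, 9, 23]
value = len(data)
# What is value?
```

Trace:
`data = [1, 22, 9, 23]` → data = [1, 22, 9, 23]
`value = len(data)` → value = 4
So value = 4

Answer: 4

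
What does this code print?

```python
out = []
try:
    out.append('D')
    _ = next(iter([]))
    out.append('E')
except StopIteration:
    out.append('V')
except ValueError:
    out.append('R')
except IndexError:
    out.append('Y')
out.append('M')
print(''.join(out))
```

Execution trace: 'D' (try body) → 'V' (except StopIteration) → 'M' (after the try/except). Output: DVM

Answer: DVM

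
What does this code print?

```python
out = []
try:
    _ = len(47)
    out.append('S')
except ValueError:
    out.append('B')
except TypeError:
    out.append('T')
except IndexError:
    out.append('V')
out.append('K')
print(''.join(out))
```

Execution trace: 'T' (except TypeError) → 'K' (after the try/except). Output: TK

Answer: TK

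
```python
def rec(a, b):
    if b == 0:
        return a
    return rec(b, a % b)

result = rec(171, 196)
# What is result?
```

rec(171, 196) -> rec(196, 171) -> rec(171, 25) -> rec(25, 21) -> rec(21, 4) -> rec(4, 1) -> rec(1, 0) -> 1

Answer: 1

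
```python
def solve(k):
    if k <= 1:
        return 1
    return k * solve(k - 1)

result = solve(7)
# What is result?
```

solve(7) = 7 * 6 * 5 * 4 * 3 * 2 * 1 = 5040

Answer: 5040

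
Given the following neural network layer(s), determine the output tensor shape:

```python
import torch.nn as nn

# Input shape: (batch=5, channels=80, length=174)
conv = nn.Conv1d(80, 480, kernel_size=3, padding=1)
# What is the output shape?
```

Input: (5, 80, 174) -> Output: (5, 480, 174)

Answer: (5, 480, 174)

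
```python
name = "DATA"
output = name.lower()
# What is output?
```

Trace:
`name = "DATA"` → name = 'DATA'
`output = name.lower()` → output = 'data'
So output = 'data'

Answer: 'data'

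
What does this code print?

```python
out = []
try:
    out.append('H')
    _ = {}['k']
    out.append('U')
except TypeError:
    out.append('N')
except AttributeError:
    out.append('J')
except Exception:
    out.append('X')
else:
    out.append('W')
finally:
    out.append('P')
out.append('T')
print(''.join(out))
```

Execution trace: 'H' (try body) → 'X' (except Exception) → 'P' (finally) → 'T' (after the try/except). Output: HXPT

Answer: HXPT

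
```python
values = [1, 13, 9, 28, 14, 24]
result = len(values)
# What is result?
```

Trace:
`values = [1, 13, 9, 28, 14, 24]` → values = [1, 13, 9, 28, 14, 24]
`result = len(values)` → result = 6
So result = 6

Answer: 6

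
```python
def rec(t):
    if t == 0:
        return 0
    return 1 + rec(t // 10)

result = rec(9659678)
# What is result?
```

Count of digits of 9659678: 7

Answer: 7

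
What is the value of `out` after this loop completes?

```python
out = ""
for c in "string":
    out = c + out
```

Reverse 'string'
`out` takes the values: "" → "s" → "ts" → "rts" → "irts" → "nirts" → "gnirts"

Answer: "gnirts"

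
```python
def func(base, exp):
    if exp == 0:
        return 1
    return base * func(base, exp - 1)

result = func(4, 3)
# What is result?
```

func(4, 3) = 4 * 4 * 4 = 64

Answer: 64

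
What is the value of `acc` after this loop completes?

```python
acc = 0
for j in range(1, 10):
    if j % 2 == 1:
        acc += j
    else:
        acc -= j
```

Add odd, subtract even
`acc` takes the values: 0 → 1 → -1 → 2 → -2 → 3 → -3 → 4 → -4 → 5

Answer: 5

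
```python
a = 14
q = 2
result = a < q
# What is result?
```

Trace:
`a = 14` → a = 14
`q = 2` → q = 2
`result = a < q` → result = False
So result = False

Answer: False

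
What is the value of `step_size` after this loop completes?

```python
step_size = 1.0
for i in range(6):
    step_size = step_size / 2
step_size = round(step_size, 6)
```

Halving LR 6 times: 1 / 2^6
`step_size` takes the values: 1.0 → 0.5 → 0.25 → 0.125 → 0.0625 → 0.03125 → 0.015625

Answer: 0.015625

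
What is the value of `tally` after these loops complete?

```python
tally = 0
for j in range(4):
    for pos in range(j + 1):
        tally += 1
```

Triangle: 1 + 2 + ... + 4
`tally` takes the values: 0 → 1 → 2 → 3 → 4 → 5 → 6 → 7 → 8 → 9 → 10

Answer: 10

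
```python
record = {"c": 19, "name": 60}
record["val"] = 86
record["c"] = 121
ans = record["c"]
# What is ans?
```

Trace:
`record = {"c": 19, "name": 60}` → record = {'c': 19, 'name': 60}
`record["val"] = 86` → record = {'c': 19, 'name': 60, 'val': 86}
`record["c"] = 121` → record = {'c': 121, 'name': 60, 'val': 86}
`ans = record["c"]` → ans = 121
So ans = 121

Answer: 121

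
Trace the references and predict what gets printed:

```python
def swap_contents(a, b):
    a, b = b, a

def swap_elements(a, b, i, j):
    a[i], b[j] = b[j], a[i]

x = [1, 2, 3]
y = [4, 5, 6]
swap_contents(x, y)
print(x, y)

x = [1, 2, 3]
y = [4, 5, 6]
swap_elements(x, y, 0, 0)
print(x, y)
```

Key concept: parameter rebinding vs mutation.
Step by step:
`x = [1, 2, 3]` → x = [1, 2, 3]
`y = [4, 5, 6]` → y = [4, 5, 6]
`swap_contents(x, y)` → no visible change to tracked variables
`print(x, y)` → prints [1, 2, 3] [4, 5, 6]
`x = [1, 2, 3]` → x = [1, 2, 3]
`y = [4, 5, 6]` → y = [4, 5, 6]
`swap_elements(x, y, 0, 0)` → x = [4, 2, 3]; y = [1, 5, 6]
`print(x, y)` → prints [4, 2, 3] [1, 5, 6]

Answer:
[1, 2, 3] [4, 5, 6]
[4, 2, 3] [1, 5, 6]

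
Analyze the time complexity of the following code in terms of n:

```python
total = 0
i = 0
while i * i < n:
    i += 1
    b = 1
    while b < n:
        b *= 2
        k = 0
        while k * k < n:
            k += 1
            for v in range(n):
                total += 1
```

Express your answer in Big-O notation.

Each loop level contributes: √n × log n × √n × n. Multiplying the contributions gives O(n^2 log n).

Answer: O(n^2 log n)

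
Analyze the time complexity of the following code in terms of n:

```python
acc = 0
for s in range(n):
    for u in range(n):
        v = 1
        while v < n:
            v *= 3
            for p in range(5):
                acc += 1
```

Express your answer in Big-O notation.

Each loop level contributes: n × n × log n × 1. Multiplying the contributions gives O(n^2 log n).

Answer: O(n^2 log n)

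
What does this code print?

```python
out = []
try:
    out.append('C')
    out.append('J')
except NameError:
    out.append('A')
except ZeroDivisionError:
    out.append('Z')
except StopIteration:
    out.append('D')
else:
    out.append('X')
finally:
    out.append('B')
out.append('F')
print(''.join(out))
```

Execution trace: 'C' (try body) → 'J' (try body, no exception) → 'X' (else) → 'B' (finally) → 'F' (after the try/except). Output: CJXBF

Answer: CJXBF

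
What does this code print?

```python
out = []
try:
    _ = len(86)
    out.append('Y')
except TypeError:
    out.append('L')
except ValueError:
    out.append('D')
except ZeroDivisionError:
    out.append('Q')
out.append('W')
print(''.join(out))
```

Execution trace: 'L' (except TypeError) → 'W' (after the try/except). Output: LW

Answer: LW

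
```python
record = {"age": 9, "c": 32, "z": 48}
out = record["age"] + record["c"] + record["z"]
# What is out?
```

Trace:
`record = {"age": 9, "c": 32, "z": 48}` → record = {'age': 9, 'c': 32, 'z': 48}
`out = record["age"] + record["c"] + record["z"]` → out = 89
So out = 89

Answer: 89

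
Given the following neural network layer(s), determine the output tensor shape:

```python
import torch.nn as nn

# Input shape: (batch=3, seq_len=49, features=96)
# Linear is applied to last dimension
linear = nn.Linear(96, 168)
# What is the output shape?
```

Input: (3, 49, 96) -> Output: (3, 49, 168)

Answer: (3, 49, 168)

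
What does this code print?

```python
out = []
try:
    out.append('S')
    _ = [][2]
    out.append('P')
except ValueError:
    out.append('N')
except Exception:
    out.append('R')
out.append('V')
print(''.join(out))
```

Execution trace: 'S' (try body) → 'R' (except Exception) → 'V' (after the try/except). Output: SRV

Answer: SRV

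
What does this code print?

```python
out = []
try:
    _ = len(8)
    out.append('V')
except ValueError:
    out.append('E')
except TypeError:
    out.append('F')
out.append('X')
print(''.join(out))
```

Execution trace: 'F' (except TypeError) → 'X' (after the try/except). Output: FX

Answer: FX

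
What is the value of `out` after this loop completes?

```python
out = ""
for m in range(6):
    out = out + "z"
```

Repeat 'z' 6 times
`out` takes the values: "" → "z" → "zz" → "zzz" → "zzzz" → "zzzzz" → "zzzzzz"

Answer: "zzzzzz"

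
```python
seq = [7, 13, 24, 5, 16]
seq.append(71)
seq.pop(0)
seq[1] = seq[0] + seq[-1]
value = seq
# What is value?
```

Trace:
`seq = [7, 13, 24, 5, 16]` → seq = [7, 13, 24, 5, 16]
`seq.append(71)` → seq = [7, 13, 24, 5, 16, 71]
`seq.pop(0)` → seq = [13, 24, 5, 16, 71]
`seq[1] = seq[0] + seq[-1]` → seq = [13, 84, 5, 16, 71]
`value = seq` → value = [13, 84, 5, 16, 71]
So value = [13, 84, 5, 16, 71]

Answer: [13, 84, 5, 16, 71]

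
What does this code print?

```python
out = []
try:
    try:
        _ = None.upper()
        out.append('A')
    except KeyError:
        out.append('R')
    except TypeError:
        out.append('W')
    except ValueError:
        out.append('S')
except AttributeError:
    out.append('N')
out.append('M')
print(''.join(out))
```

Execution trace: 'N' (outer except AttributeError) → 'M' (after the try/except). Output: NM

Answer: NM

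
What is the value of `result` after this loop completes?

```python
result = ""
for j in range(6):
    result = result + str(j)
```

Concatenate digits 0 to 5
`result` takes the values: "" → "0" → "01" → "012" → "0123" → "01234" → "012345"

Answer: "012345"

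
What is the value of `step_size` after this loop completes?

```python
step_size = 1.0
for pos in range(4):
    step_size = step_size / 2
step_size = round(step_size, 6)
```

Halving LR 4 times: 1 / 2^4
`step_size` takes the values: 1.0 → 0.5 → 0.25 → 0.125 → 0.0625

Answer: 0.0625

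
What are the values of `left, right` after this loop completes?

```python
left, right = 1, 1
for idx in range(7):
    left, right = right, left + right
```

Fibonacci: after 7 iterations
`left, right` takes the values: (1, 1) → (1, 2) → (2, 3) → (3, 5) → (5, 8) → (8, 13) → (13, 21) → (21, 34)

Answer: 21, 34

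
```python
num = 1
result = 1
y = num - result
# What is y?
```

Trace:
`num = 1` → num = 1
`result = 1` → result = 1
`y = num - result` → y = 0
So y = 0

Answer: 0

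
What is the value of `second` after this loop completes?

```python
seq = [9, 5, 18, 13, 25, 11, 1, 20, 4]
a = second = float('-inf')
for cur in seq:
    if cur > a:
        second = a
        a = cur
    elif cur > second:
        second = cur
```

Second largest (with repeats) in [9, 5, 18, 13, 25, 11, 1, 20, 4]
`second` takes the values: -inf → 5 → 9 → 13 → 18 → 20

Answer: 20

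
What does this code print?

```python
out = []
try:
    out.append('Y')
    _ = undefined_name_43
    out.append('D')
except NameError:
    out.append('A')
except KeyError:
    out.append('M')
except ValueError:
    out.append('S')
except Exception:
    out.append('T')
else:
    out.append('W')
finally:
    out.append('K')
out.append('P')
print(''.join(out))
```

Execution trace: 'Y' (try body) → 'A' (except NameError) → 'K' (finally) → 'P' (after the try/except). Output: YAKP

Answer: YAKP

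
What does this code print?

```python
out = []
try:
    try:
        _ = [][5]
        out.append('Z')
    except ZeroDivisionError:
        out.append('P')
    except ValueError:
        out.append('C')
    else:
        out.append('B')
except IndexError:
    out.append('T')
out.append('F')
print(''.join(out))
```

Execution trace: 'T' (outer except IndexError) → 'F' (after the try/except). Output: TF

Answer: TF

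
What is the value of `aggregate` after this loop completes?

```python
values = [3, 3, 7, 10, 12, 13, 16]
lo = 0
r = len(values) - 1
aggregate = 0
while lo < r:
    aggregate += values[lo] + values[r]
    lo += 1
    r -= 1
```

Sum of pairs from ends
`aggregate` takes the values: 0 → 19 → 35 → 54

Answer: 54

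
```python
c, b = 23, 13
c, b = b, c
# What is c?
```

Trace:
`c, b = 23, 13` → c = 23; b = 13
`c, b = b, c` → c = 13; b = 23
So c = 13

Answer: 13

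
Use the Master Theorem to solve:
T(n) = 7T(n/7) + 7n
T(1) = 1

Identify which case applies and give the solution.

a=7, b=7, f(n)=7n. log_7(7) = 1. Since c=1 = 1, Case 2 applies: T(n) = Θ(n^log_b(a) · log n) = O(n log n).

Answer: O(n log n) - Case 2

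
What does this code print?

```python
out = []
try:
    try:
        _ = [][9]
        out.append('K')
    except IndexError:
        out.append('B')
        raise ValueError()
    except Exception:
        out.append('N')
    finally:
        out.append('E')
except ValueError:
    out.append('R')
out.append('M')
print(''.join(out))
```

Execution trace: 'B' (except IndexError) → 'E' (finally) → 'R' (outer except ValueError) → 'M' (after the try/except). Output: BERM

Answer: BERM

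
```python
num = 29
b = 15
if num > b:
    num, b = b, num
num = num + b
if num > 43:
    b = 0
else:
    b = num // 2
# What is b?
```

Trace:
`num = 29` → num = 29
`b = 15` → b = 15
`if num > b: ...` → num > b is True → num = 15; b = 29
`num = num + b` → num = 44
`if num > 43: ...` → num > 43 is True → b = 0
So b = 0

Answer: 0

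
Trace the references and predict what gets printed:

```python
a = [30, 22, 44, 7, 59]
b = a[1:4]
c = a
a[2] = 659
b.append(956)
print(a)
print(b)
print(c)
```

Key concept: slice vs alias.
Step by step:
`a = [30, 22, 44, 7, 59]` → a = [30, 22, 44, 7, 59]
`b = a[1:4]` → b = [22, 44, 7]
`c = a` → c = [30, 22, 44, 7, 59] (same object as a)
`a[2] = 659` → a = [30, 22, 659, 7, 59] (same object as c); c = [30, 22, 659, 7, 59] (same object as a)
`b.append(956)` → b = [22, 44, 7, 956]
`print(a)` → prints [30, 22, 659, 7, 59]
`print(b)` → prints [22, 44, 7, 956]
`print(c)` → prints [30, 22, 659, 7, 59]

Answer:
[30, 22, 659, 7, 59]
[22, 44, 7, 956]
[30, 22, 659, 7, 59]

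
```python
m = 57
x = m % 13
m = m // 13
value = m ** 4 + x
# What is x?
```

Trace:
`m = 57` → m = 57
`x = m % 13` → x = 5
`m = m // 13` → m = 4
`value = m ** 4 + x` → value = 261
So x = 5

Answer: 5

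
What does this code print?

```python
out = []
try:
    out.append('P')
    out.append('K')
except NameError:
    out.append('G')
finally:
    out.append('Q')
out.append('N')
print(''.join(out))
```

Execution trace: 'P' (try body) → 'K' (try body, no exception) → 'Q' (finally) → 'N' (after the try/except). Output: PKQN

Answer: PKQN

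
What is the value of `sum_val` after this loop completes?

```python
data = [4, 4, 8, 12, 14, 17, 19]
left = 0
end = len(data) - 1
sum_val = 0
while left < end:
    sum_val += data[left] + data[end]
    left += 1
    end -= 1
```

Sum of pairs from ends
`sum_val` takes the values: 0 → 23 → 44 → 66

Answer: 66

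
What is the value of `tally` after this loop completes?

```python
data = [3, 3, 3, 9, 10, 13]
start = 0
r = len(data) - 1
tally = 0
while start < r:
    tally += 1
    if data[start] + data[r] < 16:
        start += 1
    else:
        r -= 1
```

Steps to find pair summing to 16
`tally` takes the values: 0 → 1 → 2 → 3 → 4 → 5

Answer: 5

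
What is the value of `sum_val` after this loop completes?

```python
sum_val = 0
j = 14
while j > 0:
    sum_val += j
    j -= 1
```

Sum 14 down to 1
`sum_val` takes the values: 0 → 14 → 27 → 39 → 50 → 60 → 69 → 77 → 84 → 90 → 95 → 99 → 102 → 104 → 105

Answer: 105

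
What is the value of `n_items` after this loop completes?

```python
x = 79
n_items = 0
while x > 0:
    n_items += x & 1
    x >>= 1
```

Count set bits in 79 (binary: 0b1001111)
`n_items` takes the values: 0 → 1 → 2 → 3 → 4 → 5

Answer: 5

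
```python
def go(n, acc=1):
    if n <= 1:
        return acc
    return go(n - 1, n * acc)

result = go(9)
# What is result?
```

Accumulator trace (n, acc): (9, 1) -> (8, 9) -> (7, 72) -> (6, 504) -> (5, 3024) -> (4, 15120) -> (3, 60480) -> (2, 181440) -> (1, 362880) -> return 362880

Answer: 362880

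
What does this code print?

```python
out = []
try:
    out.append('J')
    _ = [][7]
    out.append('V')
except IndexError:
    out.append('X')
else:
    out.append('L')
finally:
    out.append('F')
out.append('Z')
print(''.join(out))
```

Execution trace: 'J' (try body) → 'X' (except IndexError) → 'F' (finally) → 'Z' (after the try/except). Output: JXFZ

Answer: JXFZ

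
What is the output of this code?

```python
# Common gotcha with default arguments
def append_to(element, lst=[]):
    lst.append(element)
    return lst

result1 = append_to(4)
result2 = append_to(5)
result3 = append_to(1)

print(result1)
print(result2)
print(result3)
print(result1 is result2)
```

Key concept: mutable default argument gotcha.
Step by step:
`result1 = append_to(4)` → result1 = [4]
`result2 = append_to(5)` → result1 = [4, 5] (same object as result2); result2 = [4, 5] (same object as result1)
`result3 = append_to(1)` → result1 = [4, 5, 1] (same object as result2, result3); result2 = [4, 5, 1] (same object as result1, result3); result3 = [4, 5, 1] (same object as result1, result2)
`print(result1)` → prints [4, 5, 1]
`print(result2)` → prints [4, 5, 1]
`print(result3)` → prints [4, 5, 1]
`print(result1 is result2)` → prints True

Answer:
[4, 5, 1]
[4, 5, 1]
[4, 5, 1]
True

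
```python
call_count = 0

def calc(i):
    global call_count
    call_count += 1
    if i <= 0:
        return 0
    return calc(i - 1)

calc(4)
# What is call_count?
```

Linear recursion stepping by 1: 5 calls from i=4 down to ≤0.

Answer: 5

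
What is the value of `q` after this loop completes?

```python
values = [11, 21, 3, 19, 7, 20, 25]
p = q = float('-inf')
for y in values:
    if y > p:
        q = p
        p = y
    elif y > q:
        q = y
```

Second largest (with repeats) in [11, 21, 3, 19, 7, 20, 25]
`q` takes the values: -inf → 11 → 19 → 20 → 21

Answer: 21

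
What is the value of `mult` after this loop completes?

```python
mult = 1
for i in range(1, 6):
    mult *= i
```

5! = 120
`mult` takes the values: 1 → 2 → 6 → 24 → 120

Answer: 120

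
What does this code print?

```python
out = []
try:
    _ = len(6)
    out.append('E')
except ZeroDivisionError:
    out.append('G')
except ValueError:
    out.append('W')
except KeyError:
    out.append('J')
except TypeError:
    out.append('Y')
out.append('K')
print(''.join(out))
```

Execution trace: 'Y' (except TypeError) → 'K' (after the try/except). Output: YK

Answer: YK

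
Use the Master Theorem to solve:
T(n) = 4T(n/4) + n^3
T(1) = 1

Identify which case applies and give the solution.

a=4, b=4, f(n)=n^3. log_4(4) = 1. Since c=3 > 1 and the regularity condition holds (4(n/4)^3 = (4/4^3)n^3 with 4/4^3 < 1), Case 3 applies: T(n) = Θ(f(n)) = O(n^3).

Answer: O(n^3) - Case 3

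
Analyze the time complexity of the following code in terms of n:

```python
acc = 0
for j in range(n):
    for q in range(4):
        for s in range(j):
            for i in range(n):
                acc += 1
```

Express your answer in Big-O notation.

Each loop level contributes: n × 1 × n × n. Multiplying the contributions gives O(n^3).

Answer: O(n^3)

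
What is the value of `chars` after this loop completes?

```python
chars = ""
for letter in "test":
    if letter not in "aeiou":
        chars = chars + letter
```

Remove vowels from 'test'
`chars` takes the values: "" → "t" → "ts" → "tst"

Answer: "tst"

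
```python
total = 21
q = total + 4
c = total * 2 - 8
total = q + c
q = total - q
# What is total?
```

Trace:
`total = 21` → total = 21
`q = total + 4` → q = 25
`c = total * 2 - 8` → c = 34
`total = q + c` → total = 59
`q = total - q` → q = 34
So total = 59

Answer: 59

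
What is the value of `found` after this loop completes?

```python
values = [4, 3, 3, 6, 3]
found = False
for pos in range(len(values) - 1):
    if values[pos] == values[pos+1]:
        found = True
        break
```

Check consecutive duplicates in [4, 3, 3, 6, 3]
`found` takes the values: False → True

Answer: True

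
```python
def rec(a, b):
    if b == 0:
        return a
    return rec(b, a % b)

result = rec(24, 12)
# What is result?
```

rec(24, 12) -> rec(12, 0) -> 12

Answer: 12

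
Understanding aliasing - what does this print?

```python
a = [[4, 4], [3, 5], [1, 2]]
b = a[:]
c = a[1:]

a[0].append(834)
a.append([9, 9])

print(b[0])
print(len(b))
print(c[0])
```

Key concept: slice with nested mutation.
Step by step:
`a = [[4, 4], [3, 5], [1, 2]]` → a = [[4, 4], [3, 5], [1, 2]]
`b = a[:]` → b = [[4, 4], [3, 5], [1, 2]]
`c = a[1:]` → c = [[3, 5], [1, 2]]
`a[0].append(834)` → a = [[4, 4, 834], [3, 5], [1, 2]]; b = [[4, 4, 834], [3, 5], [1, 2]]
`a.append([9, 9])` → a = [[4, 4, 834], [3, 5], [1, 2], [9, 9]]
`print(b[0])` → prints [4, 4, 834]
`print(len(b))` → prints 3
`print(c[0])` → prints [3, 5]

Answer:
[4, 4, 834]
3
[3, 5]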